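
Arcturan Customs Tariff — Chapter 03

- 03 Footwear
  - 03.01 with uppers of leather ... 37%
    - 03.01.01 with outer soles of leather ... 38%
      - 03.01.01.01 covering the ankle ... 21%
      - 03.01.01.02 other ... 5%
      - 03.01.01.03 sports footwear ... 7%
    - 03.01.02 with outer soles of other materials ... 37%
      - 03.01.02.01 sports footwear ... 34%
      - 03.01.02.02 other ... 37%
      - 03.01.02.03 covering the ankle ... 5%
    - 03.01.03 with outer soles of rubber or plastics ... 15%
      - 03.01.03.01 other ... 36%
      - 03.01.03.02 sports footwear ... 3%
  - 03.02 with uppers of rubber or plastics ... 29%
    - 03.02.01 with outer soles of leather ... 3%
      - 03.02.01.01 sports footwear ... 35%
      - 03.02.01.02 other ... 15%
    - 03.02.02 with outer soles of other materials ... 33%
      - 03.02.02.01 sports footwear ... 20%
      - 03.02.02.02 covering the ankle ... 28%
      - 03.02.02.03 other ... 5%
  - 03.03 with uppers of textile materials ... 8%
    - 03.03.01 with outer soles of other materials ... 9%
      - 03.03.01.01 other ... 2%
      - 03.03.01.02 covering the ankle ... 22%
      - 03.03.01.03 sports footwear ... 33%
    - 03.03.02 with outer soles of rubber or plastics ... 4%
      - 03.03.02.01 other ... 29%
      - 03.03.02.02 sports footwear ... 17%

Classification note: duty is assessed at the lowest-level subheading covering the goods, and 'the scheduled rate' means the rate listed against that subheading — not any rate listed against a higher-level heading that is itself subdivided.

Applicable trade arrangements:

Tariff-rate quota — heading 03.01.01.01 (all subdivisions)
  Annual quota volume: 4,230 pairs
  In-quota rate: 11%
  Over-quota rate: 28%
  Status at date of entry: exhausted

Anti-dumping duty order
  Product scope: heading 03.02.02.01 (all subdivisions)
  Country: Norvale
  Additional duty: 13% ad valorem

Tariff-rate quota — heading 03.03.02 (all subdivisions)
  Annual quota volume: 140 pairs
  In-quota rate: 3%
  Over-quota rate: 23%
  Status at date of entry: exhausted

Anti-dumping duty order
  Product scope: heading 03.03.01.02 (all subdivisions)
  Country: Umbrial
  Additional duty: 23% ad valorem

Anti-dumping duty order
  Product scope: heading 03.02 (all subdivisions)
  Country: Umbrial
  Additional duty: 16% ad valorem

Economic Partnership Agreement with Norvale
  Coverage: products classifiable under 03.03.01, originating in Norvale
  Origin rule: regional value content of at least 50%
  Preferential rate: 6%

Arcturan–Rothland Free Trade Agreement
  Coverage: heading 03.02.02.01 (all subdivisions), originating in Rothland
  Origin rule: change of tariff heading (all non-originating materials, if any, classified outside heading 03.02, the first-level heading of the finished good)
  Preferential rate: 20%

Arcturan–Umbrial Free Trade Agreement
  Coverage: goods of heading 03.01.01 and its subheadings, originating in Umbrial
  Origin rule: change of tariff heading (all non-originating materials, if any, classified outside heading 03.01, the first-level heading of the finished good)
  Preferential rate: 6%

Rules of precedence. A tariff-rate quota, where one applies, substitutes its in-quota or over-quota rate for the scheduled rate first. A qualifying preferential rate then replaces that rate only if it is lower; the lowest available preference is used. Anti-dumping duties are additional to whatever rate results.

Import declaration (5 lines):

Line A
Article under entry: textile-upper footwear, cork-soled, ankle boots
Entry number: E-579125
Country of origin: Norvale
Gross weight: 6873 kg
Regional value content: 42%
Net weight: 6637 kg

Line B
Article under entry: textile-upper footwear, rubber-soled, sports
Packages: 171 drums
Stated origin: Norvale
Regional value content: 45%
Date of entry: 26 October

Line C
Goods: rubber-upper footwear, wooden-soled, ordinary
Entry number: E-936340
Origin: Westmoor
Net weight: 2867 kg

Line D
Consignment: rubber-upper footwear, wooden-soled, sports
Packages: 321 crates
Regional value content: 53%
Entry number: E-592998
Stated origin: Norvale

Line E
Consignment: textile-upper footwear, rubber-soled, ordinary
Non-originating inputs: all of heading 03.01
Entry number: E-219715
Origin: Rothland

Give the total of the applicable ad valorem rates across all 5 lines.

106%

Line A: textile-upper → 03.03; cork-soled → 03.03.01; ankle boots → 03.03.01.02. Scheduled 22%. Norvale agreement on 03.03.01: RVC < 50%. → 22%.
Line B: textile-upper → 03.03; rubber-soled → 03.03.02; sports → 03.03.02.02. Scheduled 17%. quota on 03.03.02 exhausted → over-quota 23%; Norvale agreement on 03.03.01: 03.03.02.02 not covered. → 23%.
Line C: rubber-upper → 03.02; wooden-soled → 03.02.02; ordinary → 03.02.02.03. Scheduled 5%. No special measure applies. → 5%.
Line D: rubber-upper → 03.02; wooden-soled → 03.02.02; sports → 03.02.02.01. Scheduled 20%. Norvale agreement on 03.03.01: 03.02.02.01 not covered; anti-dumping (Norvale, 03.02.02.01): +13%; total 20% + 13% = 33%. → 33%.
Line E: textile-upper → 03.03; rubber-soled → 03.03.02; ordinary → 03.03.02.01. Scheduled 29%. quota on 03.03.02 exhausted → over-quota 23%; Rothland agreement on 03.02.02.01: 03.03.02.01 not covered. → 23%.
Sum: 22% + 23% + 5% + 33% + 23% = 106%.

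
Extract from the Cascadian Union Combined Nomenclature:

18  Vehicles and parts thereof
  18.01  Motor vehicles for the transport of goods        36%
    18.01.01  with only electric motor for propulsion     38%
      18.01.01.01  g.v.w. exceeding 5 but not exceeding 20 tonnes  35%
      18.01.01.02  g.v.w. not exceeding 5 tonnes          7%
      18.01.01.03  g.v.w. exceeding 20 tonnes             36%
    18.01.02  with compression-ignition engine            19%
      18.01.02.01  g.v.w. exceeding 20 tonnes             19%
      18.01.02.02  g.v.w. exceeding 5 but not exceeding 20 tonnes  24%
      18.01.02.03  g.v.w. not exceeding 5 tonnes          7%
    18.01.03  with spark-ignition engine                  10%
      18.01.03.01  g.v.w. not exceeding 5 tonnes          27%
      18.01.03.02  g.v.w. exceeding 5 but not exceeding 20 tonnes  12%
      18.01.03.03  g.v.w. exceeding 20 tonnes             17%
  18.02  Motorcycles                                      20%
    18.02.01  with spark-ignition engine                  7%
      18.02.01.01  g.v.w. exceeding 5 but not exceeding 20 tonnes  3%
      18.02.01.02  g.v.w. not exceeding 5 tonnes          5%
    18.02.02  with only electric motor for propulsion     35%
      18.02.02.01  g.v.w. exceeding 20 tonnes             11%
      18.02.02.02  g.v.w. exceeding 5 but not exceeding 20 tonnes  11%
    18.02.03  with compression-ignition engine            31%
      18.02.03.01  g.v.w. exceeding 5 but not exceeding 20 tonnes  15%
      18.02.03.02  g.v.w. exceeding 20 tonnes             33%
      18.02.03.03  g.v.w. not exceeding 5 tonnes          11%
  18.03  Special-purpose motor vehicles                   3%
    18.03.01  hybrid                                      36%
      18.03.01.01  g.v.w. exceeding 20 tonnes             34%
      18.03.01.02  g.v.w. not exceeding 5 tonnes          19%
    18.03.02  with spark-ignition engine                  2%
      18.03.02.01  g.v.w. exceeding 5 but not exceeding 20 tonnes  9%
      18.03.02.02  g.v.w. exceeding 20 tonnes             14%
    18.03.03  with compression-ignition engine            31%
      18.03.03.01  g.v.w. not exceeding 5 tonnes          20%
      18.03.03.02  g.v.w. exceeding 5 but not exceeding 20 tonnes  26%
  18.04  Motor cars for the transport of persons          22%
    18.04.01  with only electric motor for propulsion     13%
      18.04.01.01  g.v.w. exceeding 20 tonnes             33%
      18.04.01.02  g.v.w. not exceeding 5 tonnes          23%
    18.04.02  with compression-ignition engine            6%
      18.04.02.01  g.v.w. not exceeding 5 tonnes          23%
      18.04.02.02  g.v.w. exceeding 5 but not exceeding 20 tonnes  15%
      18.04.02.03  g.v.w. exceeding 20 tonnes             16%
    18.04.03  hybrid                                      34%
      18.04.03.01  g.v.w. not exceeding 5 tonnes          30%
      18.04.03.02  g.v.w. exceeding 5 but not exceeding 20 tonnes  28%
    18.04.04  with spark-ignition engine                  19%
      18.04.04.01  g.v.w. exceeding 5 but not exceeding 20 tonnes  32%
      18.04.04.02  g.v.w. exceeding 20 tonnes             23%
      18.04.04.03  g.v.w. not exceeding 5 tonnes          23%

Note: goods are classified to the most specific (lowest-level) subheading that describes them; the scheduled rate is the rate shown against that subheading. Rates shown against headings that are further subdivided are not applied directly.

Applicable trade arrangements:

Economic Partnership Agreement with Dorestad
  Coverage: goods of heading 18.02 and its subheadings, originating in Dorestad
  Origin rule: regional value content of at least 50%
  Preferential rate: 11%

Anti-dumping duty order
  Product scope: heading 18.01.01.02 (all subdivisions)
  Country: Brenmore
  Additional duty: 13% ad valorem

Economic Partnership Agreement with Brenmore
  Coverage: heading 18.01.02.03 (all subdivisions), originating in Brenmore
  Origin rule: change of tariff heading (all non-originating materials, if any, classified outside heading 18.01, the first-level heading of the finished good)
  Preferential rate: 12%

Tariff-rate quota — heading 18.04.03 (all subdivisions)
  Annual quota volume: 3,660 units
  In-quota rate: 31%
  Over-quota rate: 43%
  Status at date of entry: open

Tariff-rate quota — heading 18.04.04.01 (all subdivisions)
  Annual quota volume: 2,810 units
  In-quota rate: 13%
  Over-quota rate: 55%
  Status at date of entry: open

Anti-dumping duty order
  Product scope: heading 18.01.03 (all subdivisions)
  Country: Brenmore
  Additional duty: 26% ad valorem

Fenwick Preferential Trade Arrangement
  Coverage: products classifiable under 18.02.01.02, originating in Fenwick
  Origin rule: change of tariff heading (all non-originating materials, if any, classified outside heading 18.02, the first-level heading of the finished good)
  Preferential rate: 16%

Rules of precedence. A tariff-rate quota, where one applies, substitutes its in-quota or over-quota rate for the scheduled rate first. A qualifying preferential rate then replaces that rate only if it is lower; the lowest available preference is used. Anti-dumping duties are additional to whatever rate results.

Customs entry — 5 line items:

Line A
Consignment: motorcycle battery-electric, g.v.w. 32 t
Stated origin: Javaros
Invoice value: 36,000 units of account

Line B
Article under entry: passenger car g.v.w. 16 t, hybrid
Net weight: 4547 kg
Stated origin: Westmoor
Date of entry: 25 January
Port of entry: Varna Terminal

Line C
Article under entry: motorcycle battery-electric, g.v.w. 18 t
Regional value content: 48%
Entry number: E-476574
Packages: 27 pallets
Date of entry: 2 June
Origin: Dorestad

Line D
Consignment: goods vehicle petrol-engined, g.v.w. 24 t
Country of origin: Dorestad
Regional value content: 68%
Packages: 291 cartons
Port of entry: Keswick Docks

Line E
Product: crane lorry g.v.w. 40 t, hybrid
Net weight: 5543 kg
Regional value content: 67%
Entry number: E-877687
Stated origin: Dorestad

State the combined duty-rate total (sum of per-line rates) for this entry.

104%

Line A: motorcycle → 18.02; battery-electric → 18.02.02; g.v.w. 32 t → 18.02.02.01. Scheduled 11%. No special measure applies. → 11%.
Line B: passenger car → 18.04; hybrid → 18.04.03; g.v.w. 16 t → 18.04.03.02. Scheduled 28%. quota on 18.04.03 open → in-quota 31%. → 31%.
Line C: motorcycle → 18.02; battery-electric → 18.02.02; g.v.w. 18 t → 18.02.02.02. Scheduled 11%. Dorestad agreement on 18.02: RVC < 50%. → 11%.
Line D: goods vehicle → 18.01; petrol-engined → 18.01.03; g.v.w. 24 t → 18.01.03.03. Scheduled 17%. Dorestad agreement on 18.02: 18.01.03.03 not covered. → 17%.
Line E: crane lorry → 18.03; hybrid → 18.03.01; g.v.w. 40 t → 18.03.01.01. Scheduled 34%. Dorestad agreement on 18.02: 18.03.01.01 not covered. → 34%.
Sum: 11% + 31% + 11% + 17% + 34% = 104%.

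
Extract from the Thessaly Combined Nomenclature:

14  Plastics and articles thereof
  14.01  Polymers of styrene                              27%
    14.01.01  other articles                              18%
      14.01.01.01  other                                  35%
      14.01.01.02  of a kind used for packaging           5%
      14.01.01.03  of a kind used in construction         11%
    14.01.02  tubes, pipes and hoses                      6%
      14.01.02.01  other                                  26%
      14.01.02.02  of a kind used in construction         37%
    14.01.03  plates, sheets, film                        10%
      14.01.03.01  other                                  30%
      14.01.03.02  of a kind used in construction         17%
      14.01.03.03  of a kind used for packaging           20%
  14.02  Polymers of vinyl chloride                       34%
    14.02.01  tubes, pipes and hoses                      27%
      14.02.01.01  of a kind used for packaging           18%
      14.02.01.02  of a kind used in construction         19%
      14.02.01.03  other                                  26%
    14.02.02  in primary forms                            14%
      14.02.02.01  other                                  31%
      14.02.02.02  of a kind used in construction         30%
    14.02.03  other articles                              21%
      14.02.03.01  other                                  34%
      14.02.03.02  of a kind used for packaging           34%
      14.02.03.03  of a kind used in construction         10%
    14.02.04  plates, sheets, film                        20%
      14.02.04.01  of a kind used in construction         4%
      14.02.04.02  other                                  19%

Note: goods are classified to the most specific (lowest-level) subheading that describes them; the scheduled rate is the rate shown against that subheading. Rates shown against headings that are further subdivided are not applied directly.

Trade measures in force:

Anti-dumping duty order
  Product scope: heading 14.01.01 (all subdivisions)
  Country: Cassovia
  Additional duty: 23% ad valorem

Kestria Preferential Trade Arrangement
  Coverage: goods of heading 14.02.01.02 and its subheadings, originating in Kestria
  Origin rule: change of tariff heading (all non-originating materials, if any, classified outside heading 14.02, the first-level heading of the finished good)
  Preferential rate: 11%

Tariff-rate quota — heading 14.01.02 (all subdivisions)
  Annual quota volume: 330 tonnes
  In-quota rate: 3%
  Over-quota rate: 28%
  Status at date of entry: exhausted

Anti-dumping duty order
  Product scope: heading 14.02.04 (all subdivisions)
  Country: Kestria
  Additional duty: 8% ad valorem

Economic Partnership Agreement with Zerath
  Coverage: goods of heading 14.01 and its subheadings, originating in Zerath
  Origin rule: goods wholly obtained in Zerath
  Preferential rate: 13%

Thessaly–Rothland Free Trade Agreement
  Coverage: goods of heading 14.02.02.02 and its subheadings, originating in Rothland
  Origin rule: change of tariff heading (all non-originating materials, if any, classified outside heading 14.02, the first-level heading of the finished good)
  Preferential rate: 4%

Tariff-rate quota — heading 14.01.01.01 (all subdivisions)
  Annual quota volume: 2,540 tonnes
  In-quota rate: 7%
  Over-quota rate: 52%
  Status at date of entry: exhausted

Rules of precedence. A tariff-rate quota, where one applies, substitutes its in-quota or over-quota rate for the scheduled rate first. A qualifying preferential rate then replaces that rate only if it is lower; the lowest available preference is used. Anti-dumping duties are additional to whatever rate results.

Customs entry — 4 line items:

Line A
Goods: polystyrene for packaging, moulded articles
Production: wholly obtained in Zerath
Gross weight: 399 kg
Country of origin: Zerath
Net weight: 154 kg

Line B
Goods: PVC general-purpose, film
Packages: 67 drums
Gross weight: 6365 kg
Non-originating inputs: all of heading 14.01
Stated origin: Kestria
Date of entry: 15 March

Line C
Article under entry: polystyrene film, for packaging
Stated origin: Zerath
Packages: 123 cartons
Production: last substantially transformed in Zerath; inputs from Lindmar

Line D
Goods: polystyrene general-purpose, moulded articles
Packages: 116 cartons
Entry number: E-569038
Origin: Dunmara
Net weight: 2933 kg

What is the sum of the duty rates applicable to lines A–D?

Line A: polystyrene → 14.01; moulded articles → 14.01.01; for packaging → 14.01.01.02. Scheduled 5%. Zerath agreement on 14.01: wholly obtained → 13% available; preference 13% not lower than 5% → no reduction. → 5%.
Line B: PVC → 14.02; film → 14.02.04; general-purpose → 14.02.04.02. Scheduled 19%. Kestria agreement on 14.02.01.02: 14.02.04.02 not covered; anti-dumping (Kestria, 14.02.04): +8%; total 19% + 8% = 27%. → 27%.
Line C: polystyrene → 14.01; film → 14.01.03; for packaging → 14.01.03.03. Scheduled 20%. Zerath agreement on 14.01: not wholly obtained. → 20%.
Line D: polystyrene → 14.01; moulded articles → 14.01.01; general-purpose → 14.01.01.01. Scheduled 35%. quota on 14.01.01.01 exhausted → over-quota 52%. → 52%.
Sum: 5% + 27% + 20% + 52% = 104%.

104%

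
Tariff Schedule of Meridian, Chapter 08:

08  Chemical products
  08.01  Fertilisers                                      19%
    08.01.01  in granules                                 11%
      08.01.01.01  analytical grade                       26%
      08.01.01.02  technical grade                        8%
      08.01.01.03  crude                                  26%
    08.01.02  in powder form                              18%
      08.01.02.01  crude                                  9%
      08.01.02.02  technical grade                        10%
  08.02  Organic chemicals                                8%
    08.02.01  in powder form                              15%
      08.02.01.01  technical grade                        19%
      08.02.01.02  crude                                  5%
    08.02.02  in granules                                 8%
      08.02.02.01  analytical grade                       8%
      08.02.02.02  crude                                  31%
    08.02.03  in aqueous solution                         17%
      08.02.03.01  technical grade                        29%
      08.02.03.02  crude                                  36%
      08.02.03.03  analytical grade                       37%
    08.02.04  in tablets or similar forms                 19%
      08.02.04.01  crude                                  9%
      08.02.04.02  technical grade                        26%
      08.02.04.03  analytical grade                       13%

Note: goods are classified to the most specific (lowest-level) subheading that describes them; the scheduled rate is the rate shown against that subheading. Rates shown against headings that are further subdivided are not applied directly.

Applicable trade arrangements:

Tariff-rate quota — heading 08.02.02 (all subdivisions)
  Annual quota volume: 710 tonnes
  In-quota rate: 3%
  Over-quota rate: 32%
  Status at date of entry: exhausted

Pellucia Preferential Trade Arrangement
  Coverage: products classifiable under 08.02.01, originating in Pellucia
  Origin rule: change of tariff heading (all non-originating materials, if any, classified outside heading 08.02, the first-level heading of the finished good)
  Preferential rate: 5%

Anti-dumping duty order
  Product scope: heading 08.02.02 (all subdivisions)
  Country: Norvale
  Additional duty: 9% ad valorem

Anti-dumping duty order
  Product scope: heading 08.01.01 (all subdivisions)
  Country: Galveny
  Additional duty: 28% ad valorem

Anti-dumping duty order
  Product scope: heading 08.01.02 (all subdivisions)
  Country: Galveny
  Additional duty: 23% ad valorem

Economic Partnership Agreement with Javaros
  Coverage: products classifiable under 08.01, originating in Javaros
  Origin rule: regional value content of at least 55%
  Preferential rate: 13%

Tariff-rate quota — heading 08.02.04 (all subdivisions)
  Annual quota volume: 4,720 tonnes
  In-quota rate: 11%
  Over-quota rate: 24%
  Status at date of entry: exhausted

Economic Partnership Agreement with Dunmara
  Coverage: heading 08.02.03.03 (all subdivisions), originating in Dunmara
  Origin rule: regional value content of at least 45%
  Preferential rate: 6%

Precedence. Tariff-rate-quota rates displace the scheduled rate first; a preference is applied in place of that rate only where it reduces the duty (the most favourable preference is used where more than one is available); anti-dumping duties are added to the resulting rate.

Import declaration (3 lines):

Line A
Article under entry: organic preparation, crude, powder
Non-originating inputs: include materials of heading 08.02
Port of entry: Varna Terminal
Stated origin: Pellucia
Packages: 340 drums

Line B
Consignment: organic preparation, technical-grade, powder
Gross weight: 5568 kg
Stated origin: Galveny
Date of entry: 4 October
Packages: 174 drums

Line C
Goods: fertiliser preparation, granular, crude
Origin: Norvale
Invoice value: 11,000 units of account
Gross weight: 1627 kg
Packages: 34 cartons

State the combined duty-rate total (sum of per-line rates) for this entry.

Line A: organic → 08.02; powder → 08.02.01; crude → 08.02.01.02. Scheduled 5%. Pellucia agreement on 08.02.01: CTH not met. → 5%.
Line B: organic → 08.02; powder → 08.02.01; technical-grade → 08.02.01.01. Scheduled 19%. No special measure applies. → 19%.
Line C: fertiliser → 08.01; granular → 08.01.01; crude → 08.01.01.03. Scheduled 26%. No special measure applies. → 26%.
Sum: 5% + 19% + 26% = 50%.

50%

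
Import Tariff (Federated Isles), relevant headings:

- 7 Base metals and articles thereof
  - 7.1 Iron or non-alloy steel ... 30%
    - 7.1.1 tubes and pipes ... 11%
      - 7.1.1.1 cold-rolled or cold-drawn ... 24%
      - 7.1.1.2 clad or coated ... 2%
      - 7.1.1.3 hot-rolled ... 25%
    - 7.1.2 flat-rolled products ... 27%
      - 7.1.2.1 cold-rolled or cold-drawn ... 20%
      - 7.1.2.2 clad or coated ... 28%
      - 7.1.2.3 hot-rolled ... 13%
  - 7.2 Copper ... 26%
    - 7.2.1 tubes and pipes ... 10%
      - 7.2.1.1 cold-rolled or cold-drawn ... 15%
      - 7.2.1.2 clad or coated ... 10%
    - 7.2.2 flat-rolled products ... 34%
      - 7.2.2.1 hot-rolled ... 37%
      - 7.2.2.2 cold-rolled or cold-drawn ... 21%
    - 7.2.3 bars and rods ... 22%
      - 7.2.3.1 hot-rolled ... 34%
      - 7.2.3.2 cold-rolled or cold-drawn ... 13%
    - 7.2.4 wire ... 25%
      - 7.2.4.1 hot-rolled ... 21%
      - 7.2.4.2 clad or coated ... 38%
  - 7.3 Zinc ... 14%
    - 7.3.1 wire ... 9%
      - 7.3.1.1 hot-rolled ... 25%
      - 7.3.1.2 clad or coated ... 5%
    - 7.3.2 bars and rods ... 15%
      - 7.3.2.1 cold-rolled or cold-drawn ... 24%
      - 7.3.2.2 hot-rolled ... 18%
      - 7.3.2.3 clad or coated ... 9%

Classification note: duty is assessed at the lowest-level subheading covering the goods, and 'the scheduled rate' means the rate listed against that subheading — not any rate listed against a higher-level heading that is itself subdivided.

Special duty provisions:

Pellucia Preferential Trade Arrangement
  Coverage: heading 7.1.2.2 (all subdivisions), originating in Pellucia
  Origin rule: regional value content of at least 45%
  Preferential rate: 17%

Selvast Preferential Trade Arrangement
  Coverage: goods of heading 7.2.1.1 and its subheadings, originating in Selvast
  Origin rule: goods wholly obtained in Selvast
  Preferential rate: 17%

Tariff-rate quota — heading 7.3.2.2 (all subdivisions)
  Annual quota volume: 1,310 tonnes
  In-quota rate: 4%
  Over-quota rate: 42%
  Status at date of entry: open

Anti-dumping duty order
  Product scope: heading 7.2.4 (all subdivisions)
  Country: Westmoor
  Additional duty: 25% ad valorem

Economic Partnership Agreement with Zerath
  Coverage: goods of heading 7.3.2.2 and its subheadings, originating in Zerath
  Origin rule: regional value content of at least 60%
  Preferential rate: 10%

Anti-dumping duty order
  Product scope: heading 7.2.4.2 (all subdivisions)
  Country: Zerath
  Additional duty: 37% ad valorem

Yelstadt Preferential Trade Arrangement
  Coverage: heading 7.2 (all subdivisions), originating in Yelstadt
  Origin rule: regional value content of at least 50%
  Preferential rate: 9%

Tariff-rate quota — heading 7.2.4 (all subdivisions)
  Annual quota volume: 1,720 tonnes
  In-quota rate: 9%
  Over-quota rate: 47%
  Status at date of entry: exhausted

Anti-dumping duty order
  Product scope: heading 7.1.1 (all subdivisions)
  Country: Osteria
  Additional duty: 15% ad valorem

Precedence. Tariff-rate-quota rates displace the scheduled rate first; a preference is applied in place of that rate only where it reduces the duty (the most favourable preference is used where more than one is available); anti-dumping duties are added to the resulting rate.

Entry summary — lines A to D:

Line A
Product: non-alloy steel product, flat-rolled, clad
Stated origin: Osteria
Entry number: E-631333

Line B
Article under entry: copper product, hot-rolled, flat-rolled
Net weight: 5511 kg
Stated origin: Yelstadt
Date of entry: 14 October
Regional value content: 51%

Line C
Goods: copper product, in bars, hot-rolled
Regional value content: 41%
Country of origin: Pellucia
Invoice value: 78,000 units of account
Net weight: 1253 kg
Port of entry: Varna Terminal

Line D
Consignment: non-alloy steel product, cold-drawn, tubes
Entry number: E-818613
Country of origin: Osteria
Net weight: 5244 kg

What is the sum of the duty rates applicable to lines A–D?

110%

Line A: non-alloy steel → 7.1; flat-rolled → 7.1.2; clad → 7.1.2.2. Scheduled 28%. No special measure applies. → 28%.
Line B: copper → 7.2; flat-rolled → 7.2.2; hot-rolled → 7.2.2.1. Scheduled 37%. Yelstadt agreement on 7.2: RVC ≥ 50% → 9% available; preferential 9%. → 9%.
Line C: copper → 7.2; in bars → 7.2.3; hot-rolled → 7.2.3.1. Scheduled 34%. Pellucia agreement on 7.1.2.2: 7.2.3.1 not covered. → 34%.
Line D: non-alloy steel → 7.1; tubes → 7.1.1; cold-drawn → 7.1.1.1. Scheduled 24%. anti-dumping (Osteria, 7.1.1): +15%; total 24% + 15% = 39%. → 39%.
Sum: 28% + 9% + 34% + 39% = 110%.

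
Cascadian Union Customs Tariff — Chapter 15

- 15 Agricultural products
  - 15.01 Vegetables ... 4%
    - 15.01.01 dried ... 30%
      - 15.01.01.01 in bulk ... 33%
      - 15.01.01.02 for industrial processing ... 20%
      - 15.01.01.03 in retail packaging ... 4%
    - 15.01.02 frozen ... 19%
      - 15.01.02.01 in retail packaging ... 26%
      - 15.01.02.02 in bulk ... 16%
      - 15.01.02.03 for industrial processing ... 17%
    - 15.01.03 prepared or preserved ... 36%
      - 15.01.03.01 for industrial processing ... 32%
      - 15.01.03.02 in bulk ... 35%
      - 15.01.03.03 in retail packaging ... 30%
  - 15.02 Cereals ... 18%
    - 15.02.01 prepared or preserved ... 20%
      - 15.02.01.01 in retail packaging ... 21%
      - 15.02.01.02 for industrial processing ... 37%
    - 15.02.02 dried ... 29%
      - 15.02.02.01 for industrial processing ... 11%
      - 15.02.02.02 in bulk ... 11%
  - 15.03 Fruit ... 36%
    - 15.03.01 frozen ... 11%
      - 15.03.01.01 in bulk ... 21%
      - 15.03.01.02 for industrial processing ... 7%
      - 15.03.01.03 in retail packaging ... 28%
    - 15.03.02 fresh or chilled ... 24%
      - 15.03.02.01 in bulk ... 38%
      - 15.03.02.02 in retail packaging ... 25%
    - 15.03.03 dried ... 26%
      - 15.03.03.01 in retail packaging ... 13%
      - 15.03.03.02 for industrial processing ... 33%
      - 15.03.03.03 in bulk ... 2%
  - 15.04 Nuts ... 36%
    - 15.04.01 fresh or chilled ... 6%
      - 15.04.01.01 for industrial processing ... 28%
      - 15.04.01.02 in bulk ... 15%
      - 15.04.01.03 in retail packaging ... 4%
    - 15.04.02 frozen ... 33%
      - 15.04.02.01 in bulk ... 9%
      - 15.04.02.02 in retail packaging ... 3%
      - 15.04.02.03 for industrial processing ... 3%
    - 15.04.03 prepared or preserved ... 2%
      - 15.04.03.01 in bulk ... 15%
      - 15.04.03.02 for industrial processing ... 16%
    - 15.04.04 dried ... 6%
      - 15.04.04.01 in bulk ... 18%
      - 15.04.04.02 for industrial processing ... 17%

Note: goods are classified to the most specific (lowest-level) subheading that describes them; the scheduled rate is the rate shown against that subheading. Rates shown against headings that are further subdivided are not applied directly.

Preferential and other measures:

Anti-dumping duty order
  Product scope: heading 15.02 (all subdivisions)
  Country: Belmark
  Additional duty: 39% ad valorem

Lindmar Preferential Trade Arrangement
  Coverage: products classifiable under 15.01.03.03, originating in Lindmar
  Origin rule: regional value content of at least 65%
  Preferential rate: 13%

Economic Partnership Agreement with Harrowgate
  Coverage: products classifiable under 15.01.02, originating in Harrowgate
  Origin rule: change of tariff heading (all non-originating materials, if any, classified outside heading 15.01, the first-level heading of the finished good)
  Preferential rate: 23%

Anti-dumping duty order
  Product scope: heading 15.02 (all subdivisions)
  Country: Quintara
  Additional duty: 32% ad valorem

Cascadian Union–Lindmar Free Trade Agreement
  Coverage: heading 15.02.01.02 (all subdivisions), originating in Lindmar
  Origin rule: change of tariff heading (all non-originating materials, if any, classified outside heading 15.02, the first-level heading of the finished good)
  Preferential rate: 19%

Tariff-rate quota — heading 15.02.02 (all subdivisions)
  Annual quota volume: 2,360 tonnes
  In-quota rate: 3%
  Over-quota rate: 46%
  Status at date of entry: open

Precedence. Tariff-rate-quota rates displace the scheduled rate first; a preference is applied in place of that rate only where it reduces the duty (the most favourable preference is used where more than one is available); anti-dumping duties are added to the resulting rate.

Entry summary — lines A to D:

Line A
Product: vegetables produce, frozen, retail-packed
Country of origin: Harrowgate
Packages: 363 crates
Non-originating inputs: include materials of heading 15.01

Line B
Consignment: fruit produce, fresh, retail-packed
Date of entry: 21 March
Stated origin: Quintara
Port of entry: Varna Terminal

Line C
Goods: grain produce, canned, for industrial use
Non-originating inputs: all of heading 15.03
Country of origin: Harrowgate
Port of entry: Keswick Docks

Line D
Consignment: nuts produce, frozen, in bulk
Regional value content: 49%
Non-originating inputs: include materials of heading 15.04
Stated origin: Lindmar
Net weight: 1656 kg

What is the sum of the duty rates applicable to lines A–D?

97%

Line A: vegetables → 15.01; frozen → 15.01.02; retail-packed → 15.01.02.01. Scheduled 26%. Harrowgate agreement on 15.01.02: CTH not met. → 26%.
Line B: fruit → 15.03; fresh → 15.03.02; retail-packed → 15.03.02.02. Scheduled 25%. No special measure applies. → 25%.
Line C: grain → 15.02; canned → 15.02.01; for industrial use → 15.02.01.02. Scheduled 37%. Harrowgate agreement on 15.01.02: 15.02.01.02 not covered. → 37%.
Line D: nuts → 15.04; frozen → 15.04.02; in bulk → 15.04.02.01. Scheduled 9%. Lindmar agreement on 15.01.03.03: 15.04.02.01 not covered; Lindmar agreement on 15.02.01.02: 15.04.02.01 not covered. → 9%.
Sum: 26% + 25% + 37% + 9% = 97%.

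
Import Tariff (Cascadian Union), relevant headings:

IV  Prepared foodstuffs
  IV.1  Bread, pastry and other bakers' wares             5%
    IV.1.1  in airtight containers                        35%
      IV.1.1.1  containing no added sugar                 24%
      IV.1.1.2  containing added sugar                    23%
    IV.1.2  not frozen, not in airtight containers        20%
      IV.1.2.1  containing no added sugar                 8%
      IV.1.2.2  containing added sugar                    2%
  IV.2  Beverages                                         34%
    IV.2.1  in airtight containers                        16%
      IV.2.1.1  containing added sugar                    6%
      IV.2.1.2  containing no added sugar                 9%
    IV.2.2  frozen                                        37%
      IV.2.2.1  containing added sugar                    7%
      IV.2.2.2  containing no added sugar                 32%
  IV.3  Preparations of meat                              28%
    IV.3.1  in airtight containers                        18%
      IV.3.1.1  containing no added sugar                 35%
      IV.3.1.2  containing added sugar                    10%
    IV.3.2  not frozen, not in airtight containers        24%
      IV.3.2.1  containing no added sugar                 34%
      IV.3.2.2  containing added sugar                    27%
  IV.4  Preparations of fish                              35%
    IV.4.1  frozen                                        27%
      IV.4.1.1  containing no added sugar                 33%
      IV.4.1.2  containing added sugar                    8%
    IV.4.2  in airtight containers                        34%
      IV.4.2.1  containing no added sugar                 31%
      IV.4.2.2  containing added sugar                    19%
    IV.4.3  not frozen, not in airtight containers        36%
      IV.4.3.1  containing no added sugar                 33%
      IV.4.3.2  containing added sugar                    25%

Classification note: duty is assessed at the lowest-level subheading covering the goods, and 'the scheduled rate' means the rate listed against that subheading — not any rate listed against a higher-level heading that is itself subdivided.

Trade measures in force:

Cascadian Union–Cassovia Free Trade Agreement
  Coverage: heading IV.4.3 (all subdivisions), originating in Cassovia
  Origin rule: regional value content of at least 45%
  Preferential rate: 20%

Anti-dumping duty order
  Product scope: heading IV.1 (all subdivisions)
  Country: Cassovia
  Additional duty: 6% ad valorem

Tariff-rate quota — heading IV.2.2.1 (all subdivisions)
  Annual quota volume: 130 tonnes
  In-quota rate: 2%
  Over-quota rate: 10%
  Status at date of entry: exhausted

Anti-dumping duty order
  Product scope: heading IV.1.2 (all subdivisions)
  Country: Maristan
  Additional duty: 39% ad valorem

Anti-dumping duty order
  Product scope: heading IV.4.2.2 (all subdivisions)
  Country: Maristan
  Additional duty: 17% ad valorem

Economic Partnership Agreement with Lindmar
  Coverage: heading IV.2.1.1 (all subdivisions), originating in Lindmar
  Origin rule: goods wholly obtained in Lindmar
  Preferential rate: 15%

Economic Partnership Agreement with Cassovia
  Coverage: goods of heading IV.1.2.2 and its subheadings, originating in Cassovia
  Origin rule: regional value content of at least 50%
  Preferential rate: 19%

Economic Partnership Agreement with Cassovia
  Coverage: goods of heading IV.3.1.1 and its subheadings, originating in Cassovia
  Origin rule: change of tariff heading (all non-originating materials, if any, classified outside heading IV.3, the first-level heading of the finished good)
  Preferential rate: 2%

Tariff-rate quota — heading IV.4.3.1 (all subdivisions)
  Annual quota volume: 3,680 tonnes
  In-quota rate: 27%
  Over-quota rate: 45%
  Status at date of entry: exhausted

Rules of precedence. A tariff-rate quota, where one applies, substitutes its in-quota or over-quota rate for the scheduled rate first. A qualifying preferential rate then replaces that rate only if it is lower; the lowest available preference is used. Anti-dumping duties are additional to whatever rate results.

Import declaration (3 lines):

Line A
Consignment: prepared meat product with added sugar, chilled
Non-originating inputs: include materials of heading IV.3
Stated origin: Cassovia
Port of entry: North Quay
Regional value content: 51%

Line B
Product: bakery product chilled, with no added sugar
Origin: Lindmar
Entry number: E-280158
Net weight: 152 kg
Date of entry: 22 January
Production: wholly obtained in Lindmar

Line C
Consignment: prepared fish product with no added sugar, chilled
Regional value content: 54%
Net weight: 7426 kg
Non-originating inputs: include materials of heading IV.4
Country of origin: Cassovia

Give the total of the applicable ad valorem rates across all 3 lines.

Line A: prepared meat product → IV.3; chilled → IV.3.2; with added sugar → IV.3.2.2. Scheduled 27%. Cassovia agreement on IV.4.3: IV.3.2.2 not covered; Cassovia agreement on IV.1.2.2: IV.3.2.2 not covered; Cassovia agreement on IV.3.1.1: IV.3.2.2 not covered. → 27%.
Line B: bakery product → IV.1; chilled → IV.1.2; with no added sugar → IV.1.2.1. Scheduled 8%. Lindmar agreement on IV.2.1.1: IV.1.2.1 not covered. → 8%.
Line C: prepared fish product → IV.4; chilled → IV.4.3; with no added sugar → IV.4.3.1. Scheduled 33%. quota on IV.4.3.1 exhausted → over-quota 45%; Cassovia agreement on IV.4.3: RVC ≥ 45% → 20% available; Cassovia agreement on IV.1.2.2: IV.4.3.1 not covered; Cassovia agreement on IV.3.1.1: IV.4.3.1 not covered; preferential 20%. → 20%.
Sum: 27% + 8% + 20% = 55%.

55%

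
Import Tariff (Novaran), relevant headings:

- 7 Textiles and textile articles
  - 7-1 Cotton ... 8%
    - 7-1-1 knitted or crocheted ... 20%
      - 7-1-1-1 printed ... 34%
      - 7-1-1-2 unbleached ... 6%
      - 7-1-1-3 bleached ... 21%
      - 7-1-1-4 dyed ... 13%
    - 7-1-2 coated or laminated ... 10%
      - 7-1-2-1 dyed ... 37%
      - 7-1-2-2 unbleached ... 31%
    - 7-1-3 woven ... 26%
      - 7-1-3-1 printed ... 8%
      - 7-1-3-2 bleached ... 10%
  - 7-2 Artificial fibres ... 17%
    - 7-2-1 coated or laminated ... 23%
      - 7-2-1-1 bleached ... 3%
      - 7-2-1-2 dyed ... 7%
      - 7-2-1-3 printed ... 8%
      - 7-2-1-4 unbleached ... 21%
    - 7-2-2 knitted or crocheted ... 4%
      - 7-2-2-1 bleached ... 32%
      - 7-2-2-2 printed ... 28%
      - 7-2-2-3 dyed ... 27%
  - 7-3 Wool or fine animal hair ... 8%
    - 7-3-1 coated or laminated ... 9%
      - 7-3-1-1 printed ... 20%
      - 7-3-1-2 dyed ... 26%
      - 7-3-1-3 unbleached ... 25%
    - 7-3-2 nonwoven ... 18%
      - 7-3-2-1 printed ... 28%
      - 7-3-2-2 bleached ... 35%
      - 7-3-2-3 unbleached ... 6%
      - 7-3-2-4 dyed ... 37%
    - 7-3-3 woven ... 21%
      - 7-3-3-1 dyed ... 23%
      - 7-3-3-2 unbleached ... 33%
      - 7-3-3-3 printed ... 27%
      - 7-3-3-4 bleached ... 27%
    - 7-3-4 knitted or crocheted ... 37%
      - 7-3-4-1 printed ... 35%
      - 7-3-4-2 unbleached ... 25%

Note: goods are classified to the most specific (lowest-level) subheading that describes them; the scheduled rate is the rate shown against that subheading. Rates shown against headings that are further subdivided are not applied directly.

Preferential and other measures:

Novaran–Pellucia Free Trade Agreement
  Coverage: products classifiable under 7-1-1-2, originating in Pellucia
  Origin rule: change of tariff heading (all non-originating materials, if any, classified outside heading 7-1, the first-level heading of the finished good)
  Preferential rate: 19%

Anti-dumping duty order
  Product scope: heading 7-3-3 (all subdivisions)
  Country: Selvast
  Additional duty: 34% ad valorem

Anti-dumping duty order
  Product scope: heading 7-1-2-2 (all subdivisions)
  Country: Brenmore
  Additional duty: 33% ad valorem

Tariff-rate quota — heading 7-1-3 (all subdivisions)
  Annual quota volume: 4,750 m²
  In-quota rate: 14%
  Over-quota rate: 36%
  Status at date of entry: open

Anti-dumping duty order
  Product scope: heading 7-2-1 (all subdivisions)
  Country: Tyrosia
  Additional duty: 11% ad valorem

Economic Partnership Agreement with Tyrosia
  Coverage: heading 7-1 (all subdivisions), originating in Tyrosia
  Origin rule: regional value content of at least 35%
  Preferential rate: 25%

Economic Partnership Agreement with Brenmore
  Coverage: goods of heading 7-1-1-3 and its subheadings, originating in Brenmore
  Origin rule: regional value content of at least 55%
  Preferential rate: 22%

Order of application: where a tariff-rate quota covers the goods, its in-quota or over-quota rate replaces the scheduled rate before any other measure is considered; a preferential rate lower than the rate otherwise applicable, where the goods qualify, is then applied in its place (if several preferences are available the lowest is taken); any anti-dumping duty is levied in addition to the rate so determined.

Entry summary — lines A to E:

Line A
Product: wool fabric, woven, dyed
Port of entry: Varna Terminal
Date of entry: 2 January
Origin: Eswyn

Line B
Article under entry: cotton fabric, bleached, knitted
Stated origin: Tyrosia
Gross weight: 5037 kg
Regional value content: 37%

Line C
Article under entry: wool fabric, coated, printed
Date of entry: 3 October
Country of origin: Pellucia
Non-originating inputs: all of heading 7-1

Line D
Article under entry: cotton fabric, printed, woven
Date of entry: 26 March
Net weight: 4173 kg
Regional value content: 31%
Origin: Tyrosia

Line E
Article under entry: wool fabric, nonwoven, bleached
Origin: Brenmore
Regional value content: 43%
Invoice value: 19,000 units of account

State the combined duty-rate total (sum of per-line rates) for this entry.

Line A: wool → 7-3; woven → 7-3-3; dyed → 7-3-3-1. Scheduled 23%. No special measure applies. → 23%.
Line B: cotton → 7-1; knitted → 7-1-1; bleached → 7-1-1-3. Scheduled 21%. Tyrosia agreement on 7-1: RVC ≥ 35% → 25% available; preference 25% not lower than 21% → no reduction. → 21%.
Line C: wool → 7-3; coated → 7-3-1; printed → 7-3-1-1. Scheduled 20%. Pellucia agreement on 7-1-1-2: 7-3-1-1 not covered. → 20%.
Line D: cotton → 7-1; woven → 7-1-3; printed → 7-1-3-1. Scheduled 8%. quota on 7-1-3 open → in-quota 14%; Tyrosia agreement on 7-1: RVC < 35%. → 14%.
Line E: wool → 7-3; nonwoven → 7-3-2; bleached → 7-3-2-2. Scheduled 35%. Brenmore agreement on 7-1-1-3: 7-3-2-2 not covered. → 35%.
Sum: 23% + 21% + 20% + 14% + 35% = 113%.

113%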